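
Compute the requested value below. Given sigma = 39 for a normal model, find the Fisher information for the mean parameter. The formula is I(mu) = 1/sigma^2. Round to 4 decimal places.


The Fisher information for the mean of a normal distribution is I(mu) = 1/sigma^2.
sigma = 39, so sigma^2 = 1521.
I(mu) = 1/1521 = 0.0007

0.0007


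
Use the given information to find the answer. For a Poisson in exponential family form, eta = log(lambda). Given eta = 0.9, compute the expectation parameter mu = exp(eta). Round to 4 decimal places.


Expectation parameter for Poisson exponential family:
mu = exp(eta).
eta = 0.9.
mu = exp(0.9) = 2.4596

2.4596


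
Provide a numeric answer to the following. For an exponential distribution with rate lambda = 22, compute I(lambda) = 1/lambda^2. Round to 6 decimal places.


Fisher information for exponential: I(lambda) = 1/lambda^2.
lambda = 22, lambda^2 = 484.
I = 1/484 = 0.002066

0.002066


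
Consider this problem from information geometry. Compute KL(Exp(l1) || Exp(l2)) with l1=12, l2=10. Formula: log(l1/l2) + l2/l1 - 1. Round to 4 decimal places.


KL divergence for exponential family:
KL = log(l1/l2) + l2/l1 - 1.
log(12/10) = 0.182322.
10/12 = 0.833333.
KL = 0.182322 + 0.833333 - 1 = 0.0157

0.0157


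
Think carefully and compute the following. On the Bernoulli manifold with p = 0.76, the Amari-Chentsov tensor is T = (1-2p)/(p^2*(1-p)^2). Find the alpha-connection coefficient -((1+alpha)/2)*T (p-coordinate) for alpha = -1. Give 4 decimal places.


Skewness (Amari-Chentsov) tensor: T = (1-2p)/(p^2*(1-p)^2).
p = 0.76, 1-2p = -0.52, p^2 = 0.5776, (1-p)^2 = 0.0576.
T = -0.52/(0.5776 * 0.0576) = -15.629809.
In the p-coordinate, Gamma^(alpha) = Gamma^(0) - (alpha/2)*T with Gamma^(0) = (1/2)*g'(p) = -T/2,
so Gamma^(alpha) = -((1+alpha)/2)*T.
alpha = -1, -(1+alpha)/2 = 0.0.
Gamma = 0.0 * -15.629809 = 0.0000

0.0000


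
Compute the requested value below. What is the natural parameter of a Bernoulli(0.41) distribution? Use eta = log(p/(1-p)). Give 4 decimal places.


Natural parameter for Bernoulli: eta = log(p/(1-p)).
p = 0.41, 1-p = 0.59.
p/(1-p) = 0.694915.
eta = log(0.694915) = -0.3640

-0.3640


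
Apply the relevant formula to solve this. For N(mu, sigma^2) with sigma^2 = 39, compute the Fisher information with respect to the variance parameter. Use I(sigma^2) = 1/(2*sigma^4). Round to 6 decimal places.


Fisher information for variance: I(sigma^2) = 1/(2*sigma^4).
sigma^2 = 39, so sigma^4 = 1521.
I = 1/(2*1521) = 1/3042 = 0.000329

0.000329


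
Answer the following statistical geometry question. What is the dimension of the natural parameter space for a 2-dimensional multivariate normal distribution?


Exponential family dimension calculation:
For 2-dim MVN: mean has 2 params, covariance has 2*3/2 = 3 unique entries.
Total dim = 2 + 3 = 5.

5


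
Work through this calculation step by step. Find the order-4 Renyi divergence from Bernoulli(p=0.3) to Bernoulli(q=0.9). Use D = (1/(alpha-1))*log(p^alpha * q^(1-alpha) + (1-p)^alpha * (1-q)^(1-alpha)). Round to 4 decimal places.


Renyi divergence of order alpha between Bernoulli distributions:
D = (1/(alpha-1))*log(p^alpha * q^(1-alpha) + (1-p)^alpha * (1-q)^(1-alpha)).
alpha = 4, p = 0.3, q = 0.9.
p^alpha * q^(1-alpha) = 0.3^4 * 0.9^-3 = 0.011111.
(1-p)^alpha * (1-q)^(1-alpha) = 0.7^4 * 0.1^-3 = 240.1.
sum = 0.011111 + 240.1 = 240.111111.
D = (1/3)*log(240.111111) = 1.8270

1.8270


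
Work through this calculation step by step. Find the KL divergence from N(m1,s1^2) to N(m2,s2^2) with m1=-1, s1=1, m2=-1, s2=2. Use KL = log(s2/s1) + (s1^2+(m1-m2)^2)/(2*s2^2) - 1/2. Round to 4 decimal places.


KL divergence between normal distributions:
KL = log(s2/s1) + (s1^2 + (m1-m2)^2)/(2*s2^2) - 1/2.
log(2/1) = 0.693147.
(1^2 + (-1--1)^2)/(2*2^2) = (1 + 0)/8 = 0.125.
KL = 0.693147 + 0.125 - 0.5 = 0.3181

0.3181


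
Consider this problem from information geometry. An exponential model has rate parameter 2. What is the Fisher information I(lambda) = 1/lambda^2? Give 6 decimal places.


Fisher information for exponential: I(lambda) = 1/lambda^2.
lambda = 2, lambda^2 = 4.
I = 1/4 = 0.250000

0.250000


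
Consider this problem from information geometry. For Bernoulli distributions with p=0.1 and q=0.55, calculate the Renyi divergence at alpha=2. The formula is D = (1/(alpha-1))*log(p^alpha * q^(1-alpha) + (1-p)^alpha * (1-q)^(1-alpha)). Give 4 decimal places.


Renyi divergence of order alpha between Bernoulli distributions:
D = (1/(alpha-1))*log(p^alpha * q^(1-alpha) + (1-p)^alpha * (1-q)^(1-alpha)).
alpha = 2, p = 0.1, q = 0.55.
p^alpha * q^(1-alpha) = 0.1^2 * 0.55^-1 = 0.018182.
(1-p)^alpha * (1-q)^(1-alpha) = 0.9^2 * 0.45^-1 = 1.8.
sum = 0.018182 + 1.8 = 1.818182.
D = (1/1)*log(1.818182) = 0.5978

0.5978


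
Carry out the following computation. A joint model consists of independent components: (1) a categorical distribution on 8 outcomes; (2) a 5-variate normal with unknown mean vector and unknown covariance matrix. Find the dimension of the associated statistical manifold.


The dimension of a statistical manifold equals the number of free
(independent) real parameters of the model. For a product of independent
blocks the parameter counts add.
- categorical on 8 outcomes (probabilities sum to 1): 8-1 = 7.
- 5-variate normal: 5 (mean) + 5*6/2 = 15 (symmetric covariance) = 20.
Total = 7 + 20 = 27.
Dimension = 27

27


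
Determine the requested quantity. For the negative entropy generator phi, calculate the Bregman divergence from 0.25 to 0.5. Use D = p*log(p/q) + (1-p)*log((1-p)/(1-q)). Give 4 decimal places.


Bregman divergence with negative entropy generator:
D = p*log(p/q) + (1-p)*log((1-p)/(1-q)).
p = 0.25, q = 0.5.
p*log(p/q) = 0.25*log(0.25/0.5) = -0.173287.
(1-p)*log((1-p)/(1-q)) = 0.75*log(0.75/0.5) = 0.304099.
D = -0.173287 + 0.304099 = 0.1308

0.1308


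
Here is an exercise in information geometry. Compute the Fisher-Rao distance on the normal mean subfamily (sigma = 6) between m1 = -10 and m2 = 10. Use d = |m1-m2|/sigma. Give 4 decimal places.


On the fixed-variance normal subfamily, geodesic distance = |m1-m2|/sigma.
|-10 - 10| = 20.
sigma = 6.
d = 20/6 = 3.3333

3.3333


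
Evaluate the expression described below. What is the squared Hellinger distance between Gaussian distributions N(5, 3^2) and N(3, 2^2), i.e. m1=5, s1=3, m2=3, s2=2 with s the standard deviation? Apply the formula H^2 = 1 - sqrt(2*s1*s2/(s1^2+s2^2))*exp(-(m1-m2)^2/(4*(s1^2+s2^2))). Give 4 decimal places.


Squared Hellinger distance for Gaussians:
H^2 = 1 - sqrt(2*s1*s2/(s1^2+s2^2)) * exp(-(m1-m2)^2/(4*(s1^2+s2^2))).
s1^2 = 9, s2^2 = 4, s1^2+s2^2 = 13.
sqrt(2*3*2/(13)) = 0.960769.
(m1-m2)^2 = (2)^2 = 4.
exp(-4/(4*13)) = exp(-0.076923) = 0.925961.
H^2 = 1 - 0.960769*0.925961 = 0.1104

0.1104


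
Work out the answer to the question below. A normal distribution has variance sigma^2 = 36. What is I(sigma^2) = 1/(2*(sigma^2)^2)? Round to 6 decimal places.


Fisher information for variance: I(sigma^2) = 1/(2*sigma^4).
sigma^2 = 36, so sigma^4 = 1296.
I = 1/(2*1296) = 1/2592 = 0.000386

0.000386


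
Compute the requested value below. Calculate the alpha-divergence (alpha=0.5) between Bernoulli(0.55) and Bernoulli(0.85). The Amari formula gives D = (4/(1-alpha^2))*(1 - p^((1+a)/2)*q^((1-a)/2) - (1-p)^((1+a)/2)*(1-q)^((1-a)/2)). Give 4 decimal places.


Amari alpha-divergence:
D = (4/(1-alpha^2))*(1 - p^((1+a)/2)*q^((1-a)/2) - (1-p)^((1+a)/2)*(1-q)^((1-a)/2)).
alpha = 0.5, p = 0.55, q = 0.85.
e1 = (1+alpha)/2 = 0.75, e2 = (1-alpha)/2 = 0.25.
t1 = p^e1 * q^e2 = 0.55^0.75 * 0.85^0.25 = 0.613235.
t2 = (1-p)^e1 * (1-q)^e2 = 0.45^0.75 * 0.15^0.25 = 0.341926.
4/(1-alpha^2) = 5.333333.
D = 5.333333*(1 - 0.613235 - 0.341926) = 0.2391

0.2391


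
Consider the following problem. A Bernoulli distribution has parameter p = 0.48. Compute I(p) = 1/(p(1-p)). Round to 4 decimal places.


For Bernoulli(p), Fisher information is I(p) = 1/(p*(1-p)).
p = 0.48, 1-p = 0.52.
p*(1-p) = 0.2496.
I(p) = 1/0.2496 = 4.0064

4.0064


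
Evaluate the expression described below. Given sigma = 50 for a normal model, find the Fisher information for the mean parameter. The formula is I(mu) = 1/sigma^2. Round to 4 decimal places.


The Fisher information for the mean of a normal distribution is I(mu) = 1/sigma^2.
sigma = 50, so sigma^2 = 2500.
I(mu) = 1/2500 = 0.0004

0.0004


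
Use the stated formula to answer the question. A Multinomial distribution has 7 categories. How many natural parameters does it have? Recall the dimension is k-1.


Exponential family dimension calculation:
For Multinomial with k=7 categories, dim = k-1 = 6.

6


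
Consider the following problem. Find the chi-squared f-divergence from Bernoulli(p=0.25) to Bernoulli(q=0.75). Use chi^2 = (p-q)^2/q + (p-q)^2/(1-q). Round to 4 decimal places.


Chi-squared divergence between Bernoulli distributions:
chi^2 = (p-q)^2/q + (p-q)^2/(1-q).
p = 0.25, q = 0.75, p-q = -0.5.
(p-q)^2 = 0.25.
term1 = 0.25/0.75 = 0.333333.
term2 = 0.25/0.25 = 1.0.
chi^2 = 0.333333 + 1.0 = 1.3333

1.3333


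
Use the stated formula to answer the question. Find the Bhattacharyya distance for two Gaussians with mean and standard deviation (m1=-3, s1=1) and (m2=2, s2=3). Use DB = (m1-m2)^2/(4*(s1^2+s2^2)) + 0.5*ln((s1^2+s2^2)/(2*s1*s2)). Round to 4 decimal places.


Bhattacharyya distance between two Gaussians:
DB = (m1-m2)^2/(4*(s1^2+s2^2)) + (1/2)*ln((s1^2+s2^2)/(2*s1*s2)).
(m1-m2)^2 = (-5)^2 = 25.
s1^2+s2^2 = 1 + 9 = 10.
term1 = 25/40 = 0.625.
term2 = 0.5*ln(10/6.0) = 0.255413.
DB = 0.625 + 0.255413 = 0.8804

0.8804


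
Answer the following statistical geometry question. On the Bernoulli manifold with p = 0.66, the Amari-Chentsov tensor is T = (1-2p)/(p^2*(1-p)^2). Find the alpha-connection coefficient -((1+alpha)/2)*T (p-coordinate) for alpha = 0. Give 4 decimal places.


Skewness (Amari-Chentsov) tensor: T = (1-2p)/(p^2*(1-p)^2).
p = 0.66, 1-2p = -0.32, p^2 = 0.4356, (1-p)^2 = 0.1156.
T = -0.32/(0.4356 * 0.1156) = -6.354835.
In the p-coordinate, Gamma^(alpha) = Gamma^(0) - (alpha/2)*T with Gamma^(0) = (1/2)*g'(p) = -T/2,
so Gamma^(alpha) = -((1+alpha)/2)*T.
alpha = 0, -(1+alpha)/2 = -0.5.
Gamma = -0.5 * -6.354835 = 3.1774

3.1774


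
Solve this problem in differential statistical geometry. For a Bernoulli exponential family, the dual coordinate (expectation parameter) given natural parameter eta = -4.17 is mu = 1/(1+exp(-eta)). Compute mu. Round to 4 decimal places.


Dual coordinate (expectation parameter) for Bernoulli:
mu = 1/(1+exp(-eta)).
eta = -4.17.
exp(-eta) = exp(4.17) = 64.715452.
mu = 1/(1+64.715452) = 0.0152

0.0152


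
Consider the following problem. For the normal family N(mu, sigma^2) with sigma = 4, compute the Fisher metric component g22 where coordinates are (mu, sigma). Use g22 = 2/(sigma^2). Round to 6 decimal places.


For the 2-parameter normal family, the Fisher metric has:
  g11 = 1/sigma^2, g22 = 2/sigma^2.
sigma = 4, sigma^2 = 16.
g22 = 0.125000

0.125000


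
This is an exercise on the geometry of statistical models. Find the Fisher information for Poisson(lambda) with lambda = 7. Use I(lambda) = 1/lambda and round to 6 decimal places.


Fisher information for Poisson: I(lambda) = 1/lambda.
lambda = 7.
I(lambda) = 1/7 = 0.142857

0.142857


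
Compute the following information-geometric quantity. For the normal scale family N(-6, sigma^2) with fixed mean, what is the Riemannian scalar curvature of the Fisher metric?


This family has a single free parameter, so its statistical manifold
is 1-dimensional. The Riemann curvature tensor of any 1-dimensional
Riemannian manifold vanishes identically, so R = 0.

0


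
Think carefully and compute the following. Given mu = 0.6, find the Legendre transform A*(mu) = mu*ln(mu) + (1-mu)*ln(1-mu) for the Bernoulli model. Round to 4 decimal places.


Legendre transform for Bernoulli:
A*(mu) = mu*log(mu) + (1-mu)*log(1-mu).
mu = 0.6, 1-mu = 0.4.
mu*log(mu) = 0.6*log(0.6) = -0.306495.
(1-mu)*log(1-mu) = 0.4*log(0.4) = -0.366516.
A* = -0.306495 + -0.366516 = -0.6730

-0.6730


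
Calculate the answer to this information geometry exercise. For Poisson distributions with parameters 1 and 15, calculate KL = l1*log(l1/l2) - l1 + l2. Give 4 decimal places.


KL divergence for Poisson:
KL = l1*log(l1/l2) - l1 + l2.
l1 = 1, l2 = 15.
log(1/15) = -2.70805.
l1*log(l1/l2) = 1 * -2.70805 = -2.70805.
KL = -2.70805 - 1 + 15 = 11.2919

11.2919


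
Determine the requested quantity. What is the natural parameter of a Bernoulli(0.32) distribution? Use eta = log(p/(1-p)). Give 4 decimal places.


Natural parameter for Bernoulli: eta = log(p/(1-p)).
p = 0.32, 1-p = 0.68.
p/(1-p) = 0.470588.
eta = log(0.470588) = -0.7538

-0.7538


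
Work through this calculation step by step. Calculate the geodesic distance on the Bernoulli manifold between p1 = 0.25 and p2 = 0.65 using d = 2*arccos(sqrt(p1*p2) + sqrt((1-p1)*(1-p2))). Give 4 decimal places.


Geodesic distance on Bernoulli manifold:
d(p1,p2) = 2*arccos(sqrt(p1*p2) + sqrt((1-p1)*(1-p2))).
sqrt(p1*p2) = sqrt(0.25*0.65) = 0.403113.
sqrt((1-p1)*(1-p2)) = sqrt(0.75*0.35) = 0.512348.
arg = 0.403113 + 0.512348 = 0.91546.
d = 2*arccos(0.91546) = 0.8283

0.8283


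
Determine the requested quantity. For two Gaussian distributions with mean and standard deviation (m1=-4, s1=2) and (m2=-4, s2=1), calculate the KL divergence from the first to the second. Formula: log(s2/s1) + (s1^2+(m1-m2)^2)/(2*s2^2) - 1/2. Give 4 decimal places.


KL divergence between normal distributions:
KL = log(s2/s1) + (s1^2 + (m1-m2)^2)/(2*s2^2) - 1/2.
log(1/2) = -0.693147.
(2^2 + (-4--4)^2)/(2*1^2) = (4 + 0)/2 = 2.0.
KL = -0.693147 + 2.0 - 0.5 = 0.8069

0.8069


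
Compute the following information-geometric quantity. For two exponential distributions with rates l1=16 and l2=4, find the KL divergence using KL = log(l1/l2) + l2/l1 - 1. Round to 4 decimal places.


KL divergence for exponential family:
KL = log(l1/l2) + l2/l1 - 1.
log(16/4) = 1.386294.
4/16 = 0.25.
KL = 1.386294 + 0.25 - 1 = 0.6363

0.6363


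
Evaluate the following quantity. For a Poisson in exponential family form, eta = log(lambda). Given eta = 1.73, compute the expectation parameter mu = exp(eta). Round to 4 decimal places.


Expectation parameter for Poisson exponential family:
mu = exp(eta).
eta = 1.73.
mu = exp(1.73) = 5.6407

5.6407


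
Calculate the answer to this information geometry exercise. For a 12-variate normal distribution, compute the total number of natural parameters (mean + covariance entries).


Exponential family dimension calculation:
For 12-dim MVN: mean has 12 params, covariance has 12*13/2 = 78 unique entries.
Total dim = 12 + 78 = 90.

90


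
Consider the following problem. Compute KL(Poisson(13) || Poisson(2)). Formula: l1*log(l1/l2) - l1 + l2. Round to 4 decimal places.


KL divergence for Poisson:
KL = l1*log(l1/l2) - l1 + l2.
l1 = 13, l2 = 2.
log(13/2) = 1.871802.
l1*log(l1/l2) = 13 * 1.871802 = 24.333428.
KL = 24.333428 - 13 + 2 = 13.3334

13.3334


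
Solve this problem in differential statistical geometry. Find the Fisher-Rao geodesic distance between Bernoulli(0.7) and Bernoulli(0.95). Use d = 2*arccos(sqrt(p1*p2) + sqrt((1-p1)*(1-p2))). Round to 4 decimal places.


Geodesic distance on Bernoulli manifold:
d(p1,p2) = 2*arccos(sqrt(p1*p2) + sqrt((1-p1)*(1-p2))).
sqrt(p1*p2) = sqrt(0.7*0.95) = 0.815475.
sqrt((1-p1)*(1-p2)) = sqrt(0.3*0.05) = 0.122474.
arg = 0.815475 + 0.122474 = 0.93795.
d = 2*arccos(0.93795) = 0.7083

0.7083


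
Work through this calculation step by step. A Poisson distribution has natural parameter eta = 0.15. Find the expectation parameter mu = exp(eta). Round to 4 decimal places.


Expectation parameter for Poisson exponential family:
mu = exp(eta).
eta = 0.15.
mu = exp(0.15) = 1.1618

1.1618


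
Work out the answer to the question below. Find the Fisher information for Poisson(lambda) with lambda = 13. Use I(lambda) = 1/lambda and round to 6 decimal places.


Fisher information for Poisson: I(lambda) = 1/lambda.
lambda = 13.
I(lambda) = 1/13 = 0.076923

0.076923


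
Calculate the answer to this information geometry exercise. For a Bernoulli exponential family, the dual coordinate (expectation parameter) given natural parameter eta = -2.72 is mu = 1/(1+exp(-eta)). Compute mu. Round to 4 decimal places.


Dual coordinate (expectation parameter) for Bernoulli:
mu = 1/(1+exp(-eta)).
eta = -2.72.
exp(-eta) = exp(2.72) = 15.180322.
mu = 1/(1+15.180322) = 0.0618

0.0618


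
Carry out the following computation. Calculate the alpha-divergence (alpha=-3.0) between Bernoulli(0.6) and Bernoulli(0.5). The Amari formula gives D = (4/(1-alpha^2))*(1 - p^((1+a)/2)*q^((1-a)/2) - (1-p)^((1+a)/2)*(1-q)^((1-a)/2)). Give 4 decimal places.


Amari alpha-divergence:
D = (4/(1-alpha^2))*(1 - p^((1+a)/2)*q^((1-a)/2) - (1-p)^((1+a)/2)*(1-q)^((1-a)/2)).
alpha = -3.0, p = 0.6, q = 0.5.
e1 = (1+alpha)/2 = -1.0, e2 = (1-alpha)/2 = 2.0.
t1 = p^e1 * q^e2 = 0.6^-1.0 * 0.5^2.0 = 0.416667.
t2 = (1-p)^e1 * (1-q)^e2 = 0.4^-1.0 * 0.5^2.0 = 0.625.
4/(1-alpha^2) = -0.5.
D = -0.5*(1 - 0.416667 - 0.625) = 0.0208

0.0208


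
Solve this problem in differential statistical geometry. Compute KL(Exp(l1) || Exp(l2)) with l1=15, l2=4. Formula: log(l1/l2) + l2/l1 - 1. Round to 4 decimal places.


KL divergence for exponential family:
KL = log(l1/l2) + l2/l1 - 1.
log(15/4) = 1.321756.
4/15 = 0.266667.
KL = 1.321756 + 0.266667 - 1 = 0.5884

0.5884


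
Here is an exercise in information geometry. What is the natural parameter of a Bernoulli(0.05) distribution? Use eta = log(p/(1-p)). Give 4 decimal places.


Natural parameter for Bernoulli: eta = log(p/(1-p)).
p = 0.05, 1-p = 0.95.
p/(1-p) = 0.052632.
eta = log(0.052632) = -2.9444

-2.9444


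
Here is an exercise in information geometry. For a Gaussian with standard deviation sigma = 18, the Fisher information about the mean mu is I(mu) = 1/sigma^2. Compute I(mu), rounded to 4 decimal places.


The Fisher information for the mean of a normal distribution is I(mu) = 1/sigma^2.
sigma = 18, so sigma^2 = 324.
I(mu) = 1/324 = 0.0031

0.0031


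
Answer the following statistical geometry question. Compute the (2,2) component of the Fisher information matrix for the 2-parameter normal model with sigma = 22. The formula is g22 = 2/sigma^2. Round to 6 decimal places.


For the 2-parameter normal family, the Fisher metric has:
  g11 = 1/sigma^2, g22 = 2/sigma^2.
sigma = 22, sigma^2 = 484.
g22 = 0.004132

0.004132


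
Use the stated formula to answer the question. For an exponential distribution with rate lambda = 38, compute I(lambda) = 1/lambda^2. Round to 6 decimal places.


Fisher information for exponential: I(lambda) = 1/lambda^2.
lambda = 38, lambda^2 = 1444.
I = 1/1444 = 0.000693

0.000693


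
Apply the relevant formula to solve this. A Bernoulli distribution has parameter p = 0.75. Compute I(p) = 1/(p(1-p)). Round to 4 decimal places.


For Bernoulli(p), Fisher information is I(p) = 1/(p*(1-p)).
p = 0.75, 1-p = 0.25.
p*(1-p) = 0.1875.
I(p) = 1/0.1875 = 5.3333

5.3333


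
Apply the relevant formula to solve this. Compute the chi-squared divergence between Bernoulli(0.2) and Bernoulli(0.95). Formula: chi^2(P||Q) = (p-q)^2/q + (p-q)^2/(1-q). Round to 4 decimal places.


Chi-squared divergence between Bernoulli distributions:
chi^2 = (p-q)^2/q + (p-q)^2/(1-q).
p = 0.2, q = 0.95, p-q = -0.75.
(p-q)^2 = 0.5625.
term1 = 0.5625/0.95 = 0.592105.
term2 = 0.5625/0.05 = 11.25.
chi^2 = 0.592105 + 11.25 = 11.8421

11.8421


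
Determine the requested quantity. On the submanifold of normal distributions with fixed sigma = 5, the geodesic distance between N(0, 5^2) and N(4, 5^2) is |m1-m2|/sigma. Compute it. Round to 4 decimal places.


On the fixed-variance normal subfamily, geodesic distance = |m1-m2|/sigma.
|0 - 4| = 4.
sigma = 5.
d = 4/5 = 0.8000

0.8000


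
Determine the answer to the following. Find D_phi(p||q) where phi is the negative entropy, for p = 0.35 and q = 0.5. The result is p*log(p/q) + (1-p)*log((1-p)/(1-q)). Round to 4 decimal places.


Bregman divergence with negative entropy generator:
D = p*log(p/q) + (1-p)*log((1-p)/(1-q)).
p = 0.35, q = 0.5.
p*log(p/q) = 0.35*log(0.35/0.5) = -0.124836.
(1-p)*log((1-p)/(1-q)) = 0.65*log(0.65/0.5) = 0.170537.
D = -0.124836 + 0.170537 = 0.0457

0.0457


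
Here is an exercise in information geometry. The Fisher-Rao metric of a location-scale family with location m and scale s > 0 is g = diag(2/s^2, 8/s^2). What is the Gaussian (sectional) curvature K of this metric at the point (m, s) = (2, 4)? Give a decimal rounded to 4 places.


The metric has the form g = (A dm^2 + B ds^2)/s^2 with A = 2, B = 8.
Substitute u = sqrt(A/B)*m: g = B*(du^2 + ds^2)/s^2, i.e. B times the
Poincare upper half-plane metric, which has constant Gaussian curvature -1.
Scaling a 2D metric by a constant c divides the Gaussian curvature by c,
so K = -1/B = -1/(8) = -0.1250 everywhere (the point (m, s) = (2, 4) is irrelevant:
the curvature is constant).
The requested Gaussian curvature is K = -0.1250.

-0.1250


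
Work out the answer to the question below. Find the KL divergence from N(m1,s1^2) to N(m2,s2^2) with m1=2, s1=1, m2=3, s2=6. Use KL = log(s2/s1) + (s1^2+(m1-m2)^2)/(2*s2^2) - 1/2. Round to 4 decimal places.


KL divergence between normal distributions:
KL = log(s2/s1) + (s1^2 + (m1-m2)^2)/(2*s2^2) - 1/2.
log(6/1) = 1.791759.
(1^2 + (2-3)^2)/(2*6^2) = (1 + 1)/72 = 0.027778.
KL = 1.791759 + 0.027778 - 0.5 = 1.3195

1.3195


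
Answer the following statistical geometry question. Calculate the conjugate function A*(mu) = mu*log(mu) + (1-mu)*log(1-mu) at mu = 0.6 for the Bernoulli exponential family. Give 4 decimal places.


Legendre transform for Bernoulli:
A*(mu) = mu*log(mu) + (1-mu)*log(1-mu).
mu = 0.6, 1-mu = 0.4.
mu*log(mu) = 0.6*log(0.6) = -0.306495.
(1-mu)*log(1-mu) = 0.4*log(0.4) = -0.366516.
A* = -0.306495 + -0.366516 = -0.6730

-0.6730


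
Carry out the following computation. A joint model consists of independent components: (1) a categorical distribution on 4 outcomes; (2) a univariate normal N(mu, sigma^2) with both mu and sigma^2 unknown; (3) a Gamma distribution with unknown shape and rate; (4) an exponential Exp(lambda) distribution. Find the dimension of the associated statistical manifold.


The dimension of a statistical manifold equals the number of free
(independent) real parameters of the model. For a product of independent
blocks the parameter counts add.
- categorical on 4 outcomes (probabilities sum to 1): 4-1 = 3.
- normal (mu, sigma^2): 2.
- Gamma (shape, rate): 2.
- exponential (lambda): 1.
Total = 3 + 2 + 2 + 1 = 8.
Dimension = 8

8


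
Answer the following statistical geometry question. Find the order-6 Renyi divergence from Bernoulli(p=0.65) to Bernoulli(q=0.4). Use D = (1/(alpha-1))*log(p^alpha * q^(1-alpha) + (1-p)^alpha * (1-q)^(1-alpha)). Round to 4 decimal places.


Renyi divergence of order alpha between Bernoulli distributions:
D = (1/(alpha-1))*log(p^alpha * q^(1-alpha) + (1-p)^alpha * (1-q)^(1-alpha)).
alpha = 6, p = 0.65, q = 0.4.
p^alpha * q^(1-alpha) = 0.65^6 * 0.4^-5 = 7.365126.
(1-p)^alpha * (1-q)^(1-alpha) = 0.35^6 * 0.6^-5 = 0.02364.
sum = 7.365126 + 0.02364 = 7.388766.
D = (1/5)*log(7.388766) = 0.4000

0.4000


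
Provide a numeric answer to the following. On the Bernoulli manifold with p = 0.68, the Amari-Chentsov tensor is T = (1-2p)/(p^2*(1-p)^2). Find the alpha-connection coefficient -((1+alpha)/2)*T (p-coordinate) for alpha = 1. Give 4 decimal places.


Skewness (Amari-Chentsov) tensor: T = (1-2p)/(p^2*(1-p)^2).
p = 0.68, 1-2p = -0.36, p^2 = 0.4624, (1-p)^2 = 0.1024.
T = -0.36/(0.4624 * 0.1024) = -7.602995.
In the p-coordinate, Gamma^(alpha) = Gamma^(0) - (alpha/2)*T with Gamma^(0) = (1/2)*g'(p) = -T/2,
so Gamma^(alpha) = -((1+alpha)/2)*T.
alpha = 1, -(1+alpha)/2 = -1.0.
Gamma = -1.0 * -7.602995 = 7.6030

7.6030


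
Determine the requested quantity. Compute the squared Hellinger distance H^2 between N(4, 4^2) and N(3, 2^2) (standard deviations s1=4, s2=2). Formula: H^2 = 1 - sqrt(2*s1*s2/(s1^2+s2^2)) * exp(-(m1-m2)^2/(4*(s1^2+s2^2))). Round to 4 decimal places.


Squared Hellinger distance for Gaussians:
H^2 = 1 - sqrt(2*s1*s2/(s1^2+s2^2)) * exp(-(m1-m2)^2/(4*(s1^2+s2^2))).
s1^2 = 16, s2^2 = 4, s1^2+s2^2 = 20.
sqrt(2*4*2/(20)) = 0.894427.
(m1-m2)^2 = (1)^2 = 1.
exp(-1/(4*20)) = exp(-0.0125) = 0.987578.
H^2 = 1 - 0.894427*0.987578 = 0.1167

0.1167


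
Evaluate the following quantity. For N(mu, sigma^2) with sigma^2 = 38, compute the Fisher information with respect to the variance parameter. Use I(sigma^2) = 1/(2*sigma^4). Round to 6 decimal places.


Fisher information for variance: I(sigma^2) = 1/(2*sigma^4).
sigma^2 = 38, so sigma^4 = 1444.
I = 1/(2*1444) = 1/2888 = 0.000346

0.000346


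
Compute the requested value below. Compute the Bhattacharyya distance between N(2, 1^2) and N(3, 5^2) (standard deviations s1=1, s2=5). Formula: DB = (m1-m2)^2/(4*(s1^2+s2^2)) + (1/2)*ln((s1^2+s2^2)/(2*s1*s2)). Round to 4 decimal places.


Bhattacharyya distance between two Gaussians:
DB = (m1-m2)^2/(4*(s1^2+s2^2)) + (1/2)*ln((s1^2+s2^2)/(2*s1*s2)).
(m1-m2)^2 = (-1)^2 = 1.
s1^2+s2^2 = 1 + 25 = 26.
term1 = 1/104 = 0.009615.
term2 = 0.5*ln(26/10.0) = 0.477756.
DB = 0.009615 + 0.477756 = 0.4874

0.4874


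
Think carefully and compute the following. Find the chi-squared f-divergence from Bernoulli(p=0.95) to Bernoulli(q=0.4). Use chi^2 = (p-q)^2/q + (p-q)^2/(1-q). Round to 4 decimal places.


Chi-squared divergence between Bernoulli distributions:
chi^2 = (p-q)^2/q + (p-q)^2/(1-q).
p = 0.95, q = 0.4, p-q = 0.55.
(p-q)^2 = 0.3025.
term1 = 0.3025/0.4 = 0.75625.
term2 = 0.3025/0.6 = 0.504167.
chi^2 = 0.75625 + 0.504167 = 1.2604

1.2604


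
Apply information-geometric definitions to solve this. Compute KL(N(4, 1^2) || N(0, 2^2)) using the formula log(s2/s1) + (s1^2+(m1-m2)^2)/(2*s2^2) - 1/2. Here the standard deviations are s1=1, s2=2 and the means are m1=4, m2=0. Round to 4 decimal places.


KL divergence between normal distributions:
KL = log(s2/s1) + (s1^2 + (m1-m2)^2)/(2*s2^2) - 1/2.
log(2/1) = 0.693147.
(1^2 + (4-0)^2)/(2*2^2) = (1 + 16)/8 = 2.125.
KL = 0.693147 + 2.125 - 0.5 = 2.3181

2.3181


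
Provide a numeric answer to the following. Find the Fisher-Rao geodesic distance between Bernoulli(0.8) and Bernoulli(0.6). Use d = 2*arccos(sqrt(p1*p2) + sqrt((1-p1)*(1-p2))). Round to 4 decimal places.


Geodesic distance on Bernoulli manifold:
d(p1,p2) = 2*arccos(sqrt(p1*p2) + sqrt((1-p1)*(1-p2))).
sqrt(p1*p2) = sqrt(0.8*0.6) = 0.69282.
sqrt((1-p1)*(1-p2)) = sqrt(0.2*0.4) = 0.282843.
arg = 0.69282 + 0.282843 = 0.975663.
d = 2*arccos(0.975663) = 0.4421

0.4421


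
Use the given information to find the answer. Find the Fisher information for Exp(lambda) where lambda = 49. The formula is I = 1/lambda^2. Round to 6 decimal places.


Fisher information for exponential: I(lambda) = 1/lambda^2.
lambda = 49, lambda^2 = 2401.
I = 1/2401 = 0.000416

0.000416


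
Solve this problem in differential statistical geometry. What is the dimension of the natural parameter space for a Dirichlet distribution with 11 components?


Exponential family dimension calculation:
Dirichlet with 11 components has 11 natural parameters.

11


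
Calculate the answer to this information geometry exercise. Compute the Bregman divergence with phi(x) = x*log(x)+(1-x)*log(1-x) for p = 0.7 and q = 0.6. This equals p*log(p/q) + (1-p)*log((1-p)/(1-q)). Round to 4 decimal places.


Bregman divergence with negative entropy generator:
D = p*log(p/q) + (1-p)*log((1-p)/(1-q)).
p = 0.7, q = 0.6.
p*log(p/q) = 0.7*log(0.7/0.6) = 0.107905.
(1-p)*log((1-p)/(1-q)) = 0.3*log(0.3/0.4) = -0.086305.
D = 0.107905 + -0.086305 = 0.0216

0.0216


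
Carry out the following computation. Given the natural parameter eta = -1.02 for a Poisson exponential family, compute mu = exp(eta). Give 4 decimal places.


Expectation parameter for Poisson exponential family:
mu = exp(eta).
eta = -1.02.
mu = exp(-1.02) = 0.3606

0.3606


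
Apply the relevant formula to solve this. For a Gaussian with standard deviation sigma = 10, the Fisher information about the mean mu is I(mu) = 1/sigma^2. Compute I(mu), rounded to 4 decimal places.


The Fisher information for the mean of a normal distribution is I(mu) = 1/sigma^2.
sigma = 10, so sigma^2 = 100.
I(mu) = 1/100 = 0.0100

0.0100


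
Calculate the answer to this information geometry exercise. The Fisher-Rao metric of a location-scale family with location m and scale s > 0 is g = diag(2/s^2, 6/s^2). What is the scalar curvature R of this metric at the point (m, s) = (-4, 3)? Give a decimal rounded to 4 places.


The metric has the form g = (A dm^2 + B ds^2)/s^2 with A = 2, B = 6.
Substitute u = sqrt(A/B)*m: g = B*(du^2 + ds^2)/s^2, i.e. B times the
Poincare upper half-plane metric, which has constant Gaussian curvature -1.
Scaling a 2D metric by a constant c divides the Gaussian curvature by c,
so K = -1/B = -1/(6) = -0.1667 everywhere (the point (m, s) = (-4, 3) is irrelevant:
the curvature is constant).
Scalar curvature in dimension 2: R = 2K = -2/(6) = -0.3333.

-0.3333


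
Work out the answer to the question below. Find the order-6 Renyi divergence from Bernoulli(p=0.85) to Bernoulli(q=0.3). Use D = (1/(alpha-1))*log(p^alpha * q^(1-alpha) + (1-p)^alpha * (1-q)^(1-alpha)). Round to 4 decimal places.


Renyi divergence of order alpha between Bernoulli distributions:
D = (1/(alpha-1))*log(p^alpha * q^(1-alpha) + (1-p)^alpha * (1-q)^(1-alpha)).
alpha = 6, p = 0.85, q = 0.3.
p^alpha * q^(1-alpha) = 0.85^6 * 0.3^-5 = 155.205562.
(1-p)^alpha * (1-q)^(1-alpha) = 0.15^6 * 0.7^-5 = 6.8e-05.
sum = 155.205562 + 6.8e-05 = 155.20563.
D = (1/5)*log(155.20563) = 1.0090

1.0090


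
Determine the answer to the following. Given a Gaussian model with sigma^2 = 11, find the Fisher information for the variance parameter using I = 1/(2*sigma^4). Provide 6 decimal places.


Fisher information for variance: I(sigma^2) = 1/(2*sigma^4).
sigma^2 = 11, so sigma^4 = 121.
I = 1/(2*121) = 1/242 = 0.004132

0.004132


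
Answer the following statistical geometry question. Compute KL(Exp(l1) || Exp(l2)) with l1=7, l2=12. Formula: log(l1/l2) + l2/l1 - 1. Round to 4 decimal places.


KL divergence for exponential family:
KL = log(l1/l2) + l2/l1 - 1.
log(7/12) = -0.538997.
12/7 = 1.714286.
KL = -0.538997 + 1.714286 - 1 = 0.1753

0.1753


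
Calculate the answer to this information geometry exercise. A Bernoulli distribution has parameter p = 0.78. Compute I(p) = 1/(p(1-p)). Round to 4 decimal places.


For Bernoulli(p), Fisher information is I(p) = 1/(p*(1-p)).
p = 0.78, 1-p = 0.22.
p*(1-p) = 0.1716.
I(p) = 1/0.1716 = 5.8275

5.8275


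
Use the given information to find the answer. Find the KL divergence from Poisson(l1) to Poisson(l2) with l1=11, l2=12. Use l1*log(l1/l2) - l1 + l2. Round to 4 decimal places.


KL divergence for Poisson:
KL = l1*log(l1/l2) - l1 + l2.
l1 = 11, l2 = 12.
log(11/12) = -0.087011.
l1*log(l1/l2) = 11 * -0.087011 = -0.957125.
KL = -0.957125 - 11 + 12 = 0.0429

0.0429


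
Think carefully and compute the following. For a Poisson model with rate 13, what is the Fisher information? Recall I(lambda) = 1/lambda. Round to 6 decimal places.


Fisher information for Poisson: I(lambda) = 1/lambda.
lambda = 13.
I(lambda) = 1/13 = 0.076923

0.076923


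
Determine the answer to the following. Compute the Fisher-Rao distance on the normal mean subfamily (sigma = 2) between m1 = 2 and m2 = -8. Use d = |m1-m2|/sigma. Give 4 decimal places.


On the fixed-variance normal subfamily, geodesic distance = |m1-m2|/sigma.
|2 - -8| = 10.
sigma = 2.
d = 10/2 = 5.0000

5.0000


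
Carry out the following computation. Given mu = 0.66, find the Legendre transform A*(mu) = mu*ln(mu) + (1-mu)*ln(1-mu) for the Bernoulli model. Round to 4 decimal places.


Legendre transform for Bernoulli:
A*(mu) = mu*log(mu) + (1-mu)*log(1-mu).
mu = 0.66, 1-mu = 0.34.
mu*log(mu) = 0.66*log(0.66) = -0.27424.
(1-mu)*log(1-mu) = 0.34*log(0.34) = -0.366795.
A* = -0.27424 + -0.366795 = -0.6410

-0.6410


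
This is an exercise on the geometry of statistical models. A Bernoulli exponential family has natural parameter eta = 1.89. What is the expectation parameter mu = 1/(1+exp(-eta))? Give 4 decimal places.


Dual coordinate (expectation parameter) for Bernoulli:
mu = 1/(1+exp(-eta)).
eta = 1.89.
exp(-eta) = exp(-1.89) = 0.151072.
mu = 1/(1+0.151072) = 0.8688

0.8688


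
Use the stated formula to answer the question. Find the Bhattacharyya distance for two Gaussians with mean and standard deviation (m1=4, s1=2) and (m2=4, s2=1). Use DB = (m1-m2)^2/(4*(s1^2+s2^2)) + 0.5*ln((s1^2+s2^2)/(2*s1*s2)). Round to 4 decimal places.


Bhattacharyya distance between two Gaussians:
DB = (m1-m2)^2/(4*(s1^2+s2^2)) + (1/2)*ln((s1^2+s2^2)/(2*s1*s2)).
(m1-m2)^2 = (0)^2 = 0.
s1^2+s2^2 = 4 + 1 = 5.
term1 = 0/20 = 0.0.
term2 = 0.5*ln(5/4.0) = 0.111572.
DB = 0.0 + 0.111572 = 0.1116

0.1116


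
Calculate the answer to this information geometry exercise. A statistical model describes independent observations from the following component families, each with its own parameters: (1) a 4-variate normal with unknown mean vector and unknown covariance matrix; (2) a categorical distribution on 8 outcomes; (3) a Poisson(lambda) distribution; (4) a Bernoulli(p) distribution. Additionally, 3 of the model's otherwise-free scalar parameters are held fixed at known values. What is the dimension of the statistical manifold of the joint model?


The dimension of a statistical manifold equals the number of free
(independent) real parameters of the model. For a product of independent
blocks the parameter counts add.
- 4-variate normal: 4 (mean) + 4*5/2 = 10 (symmetric covariance) = 14.
- categorical on 8 outcomes (probabilities sum to 1): 8-1 = 7.
- Poisson (lambda): 1.
- Bernoulli (p): 1.
Total = 14 + 7 + 1 + 1 = 23.
3 parameter(s) fixed at known values: 23 - 3 = 20.
Dimension = 20

20


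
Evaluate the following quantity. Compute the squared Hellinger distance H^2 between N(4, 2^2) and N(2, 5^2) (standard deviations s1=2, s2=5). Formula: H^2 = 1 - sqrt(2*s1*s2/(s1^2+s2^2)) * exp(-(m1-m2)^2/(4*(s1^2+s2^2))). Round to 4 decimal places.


Squared Hellinger distance for Gaussians:
H^2 = 1 - sqrt(2*s1*s2/(s1^2+s2^2)) * exp(-(m1-m2)^2/(4*(s1^2+s2^2))).
s1^2 = 4, s2^2 = 25, s1^2+s2^2 = 29.
sqrt(2*2*5/(29)) = 0.830455.
(m1-m2)^2 = (2)^2 = 4.
exp(-4/(4*29)) = exp(-0.034483) = 0.966105.
H^2 = 1 - 0.830455*0.966105 = 0.1977

0.1977


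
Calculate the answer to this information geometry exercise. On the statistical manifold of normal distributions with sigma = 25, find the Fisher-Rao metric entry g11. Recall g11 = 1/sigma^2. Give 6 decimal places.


For the 2-parameter normal family, the Fisher metric has:
  g11 = 1/sigma^2, g22 = 2/sigma^2.
sigma = 25, sigma^2 = 625.
g11 = 0.001600

0.001600


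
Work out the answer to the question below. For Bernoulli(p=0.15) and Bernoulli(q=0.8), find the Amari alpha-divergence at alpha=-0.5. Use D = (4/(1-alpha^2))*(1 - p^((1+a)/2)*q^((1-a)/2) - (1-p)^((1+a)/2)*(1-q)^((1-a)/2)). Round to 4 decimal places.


Amari alpha-divergence:
D = (4/(1-alpha^2))*(1 - p^((1+a)/2)*q^((1-a)/2) - (1-p)^((1+a)/2)*(1-q)^((1-a)/2)).
alpha = -0.5, p = 0.15, q = 0.8.
e1 = (1+alpha)/2 = 0.25, e2 = (1-alpha)/2 = 0.75.
t1 = p^e1 * q^e2 = 0.15^0.25 * 0.8^0.75 = 0.52643.
t2 = (1-p)^e1 * (1-q)^e2 = 0.85^0.25 * 0.2^0.75 = 0.287162.
4/(1-alpha^2) = 5.333333.
D = 5.333333*(1 - 0.52643 - 0.287162) = 0.9942

0.9942


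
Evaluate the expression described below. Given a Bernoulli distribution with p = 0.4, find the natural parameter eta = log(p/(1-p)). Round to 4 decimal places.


Natural parameter for Bernoulli: eta = log(p/(1-p)).
p = 0.4, 1-p = 0.6.
p/(1-p) = 0.666667.
eta = log(0.666667) = -0.4055

-0.4055


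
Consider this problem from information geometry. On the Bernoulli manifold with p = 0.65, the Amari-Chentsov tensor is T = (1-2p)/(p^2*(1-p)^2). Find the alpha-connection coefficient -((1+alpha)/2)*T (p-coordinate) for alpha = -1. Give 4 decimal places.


Skewness (Amari-Chentsov) tensor: T = (1-2p)/(p^2*(1-p)^2).
p = 0.65, 1-2p = -0.3, p^2 = 0.4225, (1-p)^2 = 0.1225.
T = -0.3/(0.4225 * 0.1225) = -5.796401.
In the p-coordinate, Gamma^(alpha) = Gamma^(0) - (alpha/2)*T with Gamma^(0) = (1/2)*g'(p) = -T/2,
so Gamma^(alpha) = -((1+alpha)/2)*T.
alpha = -1, -(1+alpha)/2 = 0.0.
Gamma = 0.0 * -5.796401 = 0.0000

0.0000


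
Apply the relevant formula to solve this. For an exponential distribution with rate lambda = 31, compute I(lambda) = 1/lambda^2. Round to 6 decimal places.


Fisher information for exponential: I(lambda) = 1/lambda^2.
lambda = 31, lambda^2 = 961.
I = 1/961 = 0.001041

0.001041


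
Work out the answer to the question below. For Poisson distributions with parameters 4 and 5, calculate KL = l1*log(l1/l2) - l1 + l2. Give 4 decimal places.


KL divergence for Poisson:
KL = l1*log(l1/l2) - l1 + l2.
l1 = 4, l2 = 5.
log(4/5) = -0.223144.
l1*log(l1/l2) = 4 * -0.223144 = -0.892574.
KL = -0.892574 - 4 + 5 = 0.1074

0.1074


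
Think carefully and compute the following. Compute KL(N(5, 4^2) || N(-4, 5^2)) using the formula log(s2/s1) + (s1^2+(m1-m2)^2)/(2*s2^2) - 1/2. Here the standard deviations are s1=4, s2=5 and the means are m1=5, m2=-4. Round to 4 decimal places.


KL divergence between normal distributions:
KL = log(s2/s1) + (s1^2 + (m1-m2)^2)/(2*s2^2) - 1/2.
log(5/4) = 0.223144.
(4^2 + (5--4)^2)/(2*5^2) = (16 + 81)/50 = 1.94.
KL = 0.223144 + 1.94 - 0.5 = 1.6631

1.6631


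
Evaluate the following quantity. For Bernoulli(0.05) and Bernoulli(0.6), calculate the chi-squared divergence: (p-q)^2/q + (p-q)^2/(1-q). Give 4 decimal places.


Chi-squared divergence between Bernoulli distributions:
chi^2 = (p-q)^2/q + (p-q)^2/(1-q).
p = 0.05, q = 0.6, p-q = -0.55.
(p-q)^2 = 0.3025.
term1 = 0.3025/0.6 = 0.504167.
term2 = 0.3025/0.4 = 0.75625.
chi^2 = 0.504167 + 0.75625 = 1.2604

1.2604


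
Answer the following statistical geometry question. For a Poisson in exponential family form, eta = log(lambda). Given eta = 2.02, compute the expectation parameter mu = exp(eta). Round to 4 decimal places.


Expectation parameter for Poisson exponential family:
mu = exp(eta).
eta = 2.02.
mu = exp(2.02) = 7.5383

7.5383


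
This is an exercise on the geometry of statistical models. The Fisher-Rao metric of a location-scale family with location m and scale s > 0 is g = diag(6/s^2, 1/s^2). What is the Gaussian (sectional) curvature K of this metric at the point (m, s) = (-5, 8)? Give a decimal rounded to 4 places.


The metric has the form g = (A dm^2 + B ds^2)/s^2 with A = 6, B = 1.
Substitute u = sqrt(A/B)*m: g = B*(du^2 + ds^2)/s^2, i.e. B times the
Poincare upper half-plane metric, which has constant Gaussian curvature -1.
Scaling a 2D metric by a constant c divides the Gaussian curvature by c,
so K = -1/B = -1/(1) = -1.0000 everywhere (the point (m, s) = (-5, 8) is irrelevant:
the curvature is constant).
The requested Gaussian curvature is K = -1.0000.

-1.0000


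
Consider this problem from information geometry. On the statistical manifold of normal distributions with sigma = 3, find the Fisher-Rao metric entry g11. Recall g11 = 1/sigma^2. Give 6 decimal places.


For the 2-parameter normal family, the Fisher metric has:
  g11 = 1/sigma^2, g22 = 2/sigma^2.
sigma = 3, sigma^2 = 9.
g11 = 0.111111

0.111111


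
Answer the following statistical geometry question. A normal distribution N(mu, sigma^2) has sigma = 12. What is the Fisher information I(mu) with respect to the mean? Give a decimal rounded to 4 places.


The Fisher information for the mean of a normal distribution is I(mu) = 1/sigma^2.
sigma = 12, so sigma^2 = 144.
I(mu) = 1/144 = 0.0069

0.0069


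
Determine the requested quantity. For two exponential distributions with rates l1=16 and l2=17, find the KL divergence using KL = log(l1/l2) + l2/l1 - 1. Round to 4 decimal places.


KL divergence for exponential family:
KL = log(l1/l2) + l2/l1 - 1.
log(16/17) = -0.060625.
17/16 = 1.0625.
KL = -0.060625 + 1.0625 - 1 = 0.0019

0.0019
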